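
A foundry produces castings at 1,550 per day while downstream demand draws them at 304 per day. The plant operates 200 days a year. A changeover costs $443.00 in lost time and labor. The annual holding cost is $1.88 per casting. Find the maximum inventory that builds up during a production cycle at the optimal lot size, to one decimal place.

I_max ≈ 4,799.4 castings

Annual demand D = 304 × 200 = 60,800.
Production build-up factor (1 − d/p) = 1 − 304/1,550 = 0.8039.
Q* = √(2DS / (H(1 − d/p))) = √(2 × 60,800 × 443 / (1.88 × 0.8039)).
= √(53,868,800 / 1.5113) ≈ 5970.305.
Maximum inventory = Q*(1 − d/p) = 5970.305 × 0.8039 ≈ 4799.355.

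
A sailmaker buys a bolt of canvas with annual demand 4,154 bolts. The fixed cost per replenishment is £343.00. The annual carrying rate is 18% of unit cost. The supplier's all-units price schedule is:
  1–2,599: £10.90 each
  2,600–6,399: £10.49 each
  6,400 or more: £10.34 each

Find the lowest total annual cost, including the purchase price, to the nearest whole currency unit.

TC* ≈ £46,578

Holding cost per unit per year at price C is H = 0.18·C.
Candidates are each tier's EOQ (if it falls in that tier) and each price-break quantity.
EOQ at £10.90 = 1205.2 (feasible in tier 1): TC = 4,154×£10.90 + (4,154/1205.2)×343 + (1205.2/2)×0.18×£10.90 = £47,643.13.
EOQ at £10.49 = 1228.5 < 2600, so use break Q=2600: TC = 4,154×£10.49 + (4,154/2600.0)×343 + (2600.0/2)×0.18×£10.49 = £46,578.13.
EOQ at £10.34 = 1237.4 < 6400, so use break Q=6400: TC = 4,154×£10.34 + (4,154/6400.0)×343 + (6400.0/2)×0.18×£10.34 = £49,130.83.
Lowest total cost among the candidates is at Q = 2600.0.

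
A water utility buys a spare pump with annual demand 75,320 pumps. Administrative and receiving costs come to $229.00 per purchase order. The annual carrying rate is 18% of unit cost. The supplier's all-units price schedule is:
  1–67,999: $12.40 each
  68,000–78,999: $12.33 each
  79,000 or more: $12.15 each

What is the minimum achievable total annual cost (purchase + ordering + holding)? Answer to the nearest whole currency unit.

TC* ≈ $942,743

Holding cost per unit per year at price C is H = 0.18·C.
For each price level, check whether its EOQ is feasible; otherwise the best quantity at that price is the breakpoint.
EOQ at $12.40 = 3931.3 (feasible in tier 1): TC = 75,320×$12.40 + (75,320/3931.3)×229 + (3931.3/2)×0.18×$12.40 = $942,742.75.
EOQ at $12.33 = 3942.5 < 68000, so use break Q=68000: TC = 75,320×$12.33 + (75,320/68000.0)×229 + (68000.0/2)×0.18×$12.33 = $1,004,408.85.
EOQ at $12.15 = 3971.6 < 79000, so use break Q=79000: TC = 75,320×$12.15 + (75,320/79000.0)×229 + (79000.0/2)×0.18×$12.15 = $1,001,742.83.
Lowest total cost among the candidates is at Q = 3931.3.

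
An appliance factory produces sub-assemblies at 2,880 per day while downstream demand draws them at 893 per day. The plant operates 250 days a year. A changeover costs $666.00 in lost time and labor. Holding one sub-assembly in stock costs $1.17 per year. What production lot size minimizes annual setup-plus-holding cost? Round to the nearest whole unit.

Q* ≈ 19,193 sub-assemblies

Annual demand D = 893 × 250 = 223,250.
Production build-up factor (1 − d/p) = 1 − 893/2,880 = 0.6899.
Q* = √(2DS / (H(1 − d/p))) = √(2 × 223,250 × 666 / (1.17 × 0.6899)).
= √(297,369,000 / 0.8072) ≈ 19193.414.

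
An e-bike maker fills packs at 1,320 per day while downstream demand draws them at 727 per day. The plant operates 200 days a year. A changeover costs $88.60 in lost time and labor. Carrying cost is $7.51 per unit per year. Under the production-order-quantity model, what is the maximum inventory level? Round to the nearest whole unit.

Annual demand D = 727 × 200 = 145,400.
Production build-up factor (1 − d/p) = 1 − 727/1,320 = 0.4492.
Q* = √(2DS / (H(1 − d/p))) = √(2 × 145,400 × 88.6 / (7.51 × 0.4492)).
= √(25,764,880 / 3.3738) ≈ 2763.463.
Maximum inventory = Q*(1 − d/p) = 2763.463 × 0.4492 ≈ 1241.465.

I_max ≈ 1,241 packs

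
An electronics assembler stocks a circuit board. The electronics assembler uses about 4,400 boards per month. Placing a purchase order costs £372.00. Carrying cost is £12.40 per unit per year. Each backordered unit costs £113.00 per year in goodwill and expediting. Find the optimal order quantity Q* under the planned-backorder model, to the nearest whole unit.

Q* ≈ 1,875 boards

Annual demand D = 4,400 × 12 = 52,800.
With planned backorders, Q* = √(2DS/H) · √((H+B)/B).
√(2DS/H) = √(2 × 52,800 × 372 / 12.4) = 1779.888.
√((H+B)/B) = √((12.4+113)/113) = 1.0534.
Q* ≈ 1875.004.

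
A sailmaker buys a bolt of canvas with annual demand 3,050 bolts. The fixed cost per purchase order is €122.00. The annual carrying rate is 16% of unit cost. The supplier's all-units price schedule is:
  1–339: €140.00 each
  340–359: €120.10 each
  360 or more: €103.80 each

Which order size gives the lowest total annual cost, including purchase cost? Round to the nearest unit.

Q* ≈ 360 bolts

Holding cost per unit per year at price C is H = 0.16·C.
Candidates are each tier's EOQ (if it falls in that tier) and each price-break quantity.
EOQ at €140.00 = 182.3 (feasible in tier 1): TC = 3,050×€140.00 + (3,050/182.3)×122 + (182.3/2)×0.16×€140.00 = €431,082.90.
EOQ at €120.10 = 196.8 < 340, so use break Q=340: TC = 3,050×€120.10 + (3,050/340.0)×122 + (340.0/2)×0.16×€120.10 = €370,666.13.
EOQ at €103.80 = 211.7 < 360, so use break Q=360: TC = 3,050×€103.80 + (3,050/360.0)×122 + (360.0/2)×0.16×€103.80 = €320,613.05.
Lowest total cost is €320,613.05 at Q = 360.0.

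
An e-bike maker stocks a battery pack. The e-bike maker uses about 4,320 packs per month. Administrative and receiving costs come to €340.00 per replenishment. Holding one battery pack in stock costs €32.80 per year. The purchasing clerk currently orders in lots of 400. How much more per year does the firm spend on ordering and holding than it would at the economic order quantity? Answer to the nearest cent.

Annual demand D = 4,320 × 12 = 51,840.
EOQ = √(2DS/H) = √(2 × 51,840 × 340 / 32.8) ≈ 1036.69.
Cost at Q* = (D/Q*)S + (Q*/2)H = √(2DSH) ≈ €34,003.52.
Cost at Q = 400: (51,840/400)×340 + (400/2)×32.8 = €44,064.00 + €6,560.00 = €50,624.00.
Excess = €50,624.00 − €34,003.52 = €16,620.48.

Extra cost ≈ €16,620.48 per year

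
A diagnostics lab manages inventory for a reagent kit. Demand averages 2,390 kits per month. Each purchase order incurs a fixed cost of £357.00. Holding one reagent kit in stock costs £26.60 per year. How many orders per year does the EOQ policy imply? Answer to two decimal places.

N ≈ 32.69 orders per year

Annual demand D = 2,390 × 12 = 28,680.
The optimal lot size = √(2DS/H) = √(2 × 28,680 × 357 / 26.6) ≈ 877.40.
Orders per year = D / Q* = 28,680 / 877.40 ≈ 32.687.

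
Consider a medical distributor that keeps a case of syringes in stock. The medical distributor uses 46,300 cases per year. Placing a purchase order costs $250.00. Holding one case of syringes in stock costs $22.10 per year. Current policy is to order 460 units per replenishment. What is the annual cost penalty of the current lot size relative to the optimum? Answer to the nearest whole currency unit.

EOQ = √(2DS/H) = √(2 × 46,300 × 250 / 22.1) ≈ 1023.48.
Cost at Q* = (D/Q*)S + (Q*/2)H = √(2DSH) ≈ $22,618.91.
Cost at Q = 460: (46,300/460)×250 + (460/2)×22.1 = $25,163.04 + $5,083.00 = $30,246.04.
Excess = $30,246.04 − $22,618.91 = $7,627.14.

Extra cost ≈ $7,627 per year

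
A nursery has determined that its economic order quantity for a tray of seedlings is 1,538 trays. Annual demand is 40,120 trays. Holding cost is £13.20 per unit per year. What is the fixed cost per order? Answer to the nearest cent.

S ≈ £389.13

Squaring Q* = √(2DS/H) gives Q*² = 2DS/H.
From Q* = √(2DS/H): S = Q*²H / (2D) = 1,538² × 13.2 / (2 × 40,120) = 389.1309.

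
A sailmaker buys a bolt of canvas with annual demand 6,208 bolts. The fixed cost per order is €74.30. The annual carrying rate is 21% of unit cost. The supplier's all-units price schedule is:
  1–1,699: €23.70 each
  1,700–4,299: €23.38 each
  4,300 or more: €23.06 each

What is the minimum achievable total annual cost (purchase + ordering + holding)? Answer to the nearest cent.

Holding cost per unit per year at price C is H = 0.21·C.
For each price level, check whether its EOQ is feasible; otherwise the best quantity at that price is the breakpoint.
EOQ at €23.70 = 430.5 (feasible in tier 1): TC = 6,208×€23.70 + (6,208/430.5)×74.3 + (430.5/2)×0.21×€23.70 = €149,272.34.
EOQ at €23.38 = 433.5 < 1700, so use break Q=1700: TC = 6,208×€23.38 + (6,208/1700.0)×74.3 + (1700.0/2)×0.21×€23.38 = €149,587.70.
EOQ at €23.06 = 436.5 < 4300, so use break Q=4300: TC = 6,208×€23.06 + (6,208/4300.0)×74.3 + (4300.0/2)×0.21×€23.06 = €153,675.34.
Lowest total cost among the candidates is at Q = 430.5.

TC* ≈ €149,272.34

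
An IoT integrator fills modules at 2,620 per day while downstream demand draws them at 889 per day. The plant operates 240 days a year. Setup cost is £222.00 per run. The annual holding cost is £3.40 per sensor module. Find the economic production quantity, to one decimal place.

Q* ≈ 6,494.0 modules

Annual demand D = 889 × 240 = 213,360.
Production build-up factor (1 − d/p) = 1 − 889/2,620 = 0.6607.
Q* = √(2DS / (H(1 − d/p))) = √(2 × 213,360 × 222 / (3.4 × 0.6607)).
= √(94,731,840 / 2.2463) ≈ 6493.975.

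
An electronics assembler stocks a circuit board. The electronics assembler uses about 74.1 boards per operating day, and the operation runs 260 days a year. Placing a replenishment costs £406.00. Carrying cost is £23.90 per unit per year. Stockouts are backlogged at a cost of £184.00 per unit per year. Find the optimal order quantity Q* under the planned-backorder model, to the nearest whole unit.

Annual demand D = 74.1 × 260 = 19,266.
With planned backorders, Q* = √(2DS/H) · √((H+B)/B).
√(2DS/H) = √(2 × 19,266 × 406 / 23.9) = 809.049.
√((H+B)/B) = √((23.9+184)/184) = 1.0630.
Q* ≈ 859.990.

Q* ≈ 860 boards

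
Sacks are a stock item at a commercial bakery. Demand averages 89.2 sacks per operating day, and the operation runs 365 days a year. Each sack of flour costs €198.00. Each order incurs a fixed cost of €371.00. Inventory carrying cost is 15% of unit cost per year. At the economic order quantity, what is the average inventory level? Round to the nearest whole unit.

Annual demand D = 89.2 × 365 = 32,558.
Holding cost H = 0.15 × €198.00 = €29.7000 per unit per year.
Q* = √(2DS/H) = √(2 × 32,558 × 371 / 29.7) ≈ 901.89.
Average inventory = Q*/2 ≈ 901.89 / 2 = 450.944.

Average inventory ≈ 451 sacks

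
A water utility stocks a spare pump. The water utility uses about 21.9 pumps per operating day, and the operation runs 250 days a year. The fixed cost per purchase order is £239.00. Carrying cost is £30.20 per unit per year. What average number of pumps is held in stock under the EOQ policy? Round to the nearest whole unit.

Average inventory ≈ 147 pumps

Annual demand D = 21.9 × 250 = 5,475.
The optimal lot size = √(2DS/H) = √(2 × 5,475 × 239 / 30.2) ≈ 294.38.
Average inventory = Q*/2 ≈ 294.38 / 2 = 147.188.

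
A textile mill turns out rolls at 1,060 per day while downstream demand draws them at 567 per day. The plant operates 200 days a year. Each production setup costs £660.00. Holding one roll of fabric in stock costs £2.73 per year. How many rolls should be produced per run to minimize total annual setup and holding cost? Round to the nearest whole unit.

Annual demand D = 567 × 200 = 113,400.
Production build-up factor (1 − d/p) = 1 − 567/1,060 = 0.4651.
Q* = √(2DS / (H(1 − d/p))) = √(2 × 113,400 × 660 / (2.73 × 0.4651)).
= √(149,688,000 / 1.2697) ≈ 10857.795.

Q* ≈ 10,858 rolls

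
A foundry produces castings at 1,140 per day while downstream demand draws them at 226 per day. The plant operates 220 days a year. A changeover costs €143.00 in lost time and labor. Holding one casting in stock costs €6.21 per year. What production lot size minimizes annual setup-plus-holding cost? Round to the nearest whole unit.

Annual demand D = 226 × 220 = 49,720.
Production build-up factor (1 − d/p) = 1 − 226/1,140 = 0.8018.
Q* = √(2DS / (H(1 − d/p))) = √(2 × 49,720 × 143 / (6.21 × 0.8018)).
= √(14,219,920 / 4.9789) ≈ 1689.982.

Q* ≈ 1,690 castings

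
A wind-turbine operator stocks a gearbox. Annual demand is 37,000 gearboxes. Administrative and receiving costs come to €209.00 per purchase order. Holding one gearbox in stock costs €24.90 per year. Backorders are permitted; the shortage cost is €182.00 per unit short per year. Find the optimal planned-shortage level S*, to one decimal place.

S* ≈ 101.1 gearboxes

With planned backorders, Q* = √(2DS/H) · √((H+B)/B).
√(2DS/H) = √(2 × 37,000 × 209 / 24.9) = 788.115.
√((H+B)/B) = √((24.9+182)/182) = 1.0662.
Q* ≈ 840.299.
S* = Q* · H/(H+B) = 840.299 × 24.9/206.9 ≈ 101.128.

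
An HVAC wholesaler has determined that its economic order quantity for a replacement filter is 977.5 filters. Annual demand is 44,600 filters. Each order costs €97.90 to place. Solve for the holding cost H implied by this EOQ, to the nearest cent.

H ≈ €9.14

Invert the EOQ relation Q*² = 2DS/H.
From Q* = √(2DS/H): H = 2DS / Q*² = 2 × 44,600 × 97.9 / 977.5² = 9.1393.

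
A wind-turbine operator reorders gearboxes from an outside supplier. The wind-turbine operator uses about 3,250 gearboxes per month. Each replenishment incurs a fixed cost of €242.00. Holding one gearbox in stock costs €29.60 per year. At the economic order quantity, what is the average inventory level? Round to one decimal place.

Average inventory ≈ 399.3 gearboxes

Annual demand D = 3,250 × 12 = 39,000.
Q* = √(2DS/H) = √(2 × 39,000 × 242 / 29.6) ≈ 798.56.
Average inventory = Q*/2 ≈ 798.56 / 2 = 399.281.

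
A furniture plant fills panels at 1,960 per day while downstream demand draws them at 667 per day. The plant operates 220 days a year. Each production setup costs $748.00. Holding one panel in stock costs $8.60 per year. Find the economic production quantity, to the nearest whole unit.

Annual demand D = 667 × 220 = 146,740.
Production build-up factor (1 − d/p) = 1 − 667/1,960 = 0.6597.
Q* = √(2DS / (H(1 − d/p))) = √(2 × 146,740 × 748 / (8.6 × 0.6597)).
= √(219,523,040 / 5.6734) ≈ 6220.418.

Q* ≈ 6,220 panels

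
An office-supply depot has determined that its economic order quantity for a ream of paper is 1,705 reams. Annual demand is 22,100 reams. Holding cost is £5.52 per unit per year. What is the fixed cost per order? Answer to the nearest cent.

The basic EOQ model gives Q* = √(2DS/H); rearrange for the unknown.
From Q* = √(2DS/H): S = Q*²H / (2D) = 1,705² × 5.52 / (2 × 22,100) = 363.0493.

S ≈ £363.05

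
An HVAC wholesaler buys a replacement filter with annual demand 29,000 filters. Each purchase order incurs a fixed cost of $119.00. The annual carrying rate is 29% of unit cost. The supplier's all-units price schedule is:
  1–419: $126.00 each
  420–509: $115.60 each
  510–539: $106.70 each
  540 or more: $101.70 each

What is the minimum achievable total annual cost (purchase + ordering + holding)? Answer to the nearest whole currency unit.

TC* ≈ $2,963,654

Holding cost per unit per year at price C is H = 0.29·C.
Candidates are each tier's EOQ (if it falls in that tier) and each price-break quantity.
Tier 1 ($126.00): EOQ = 434.6 exceeds tier's upper bound 419, so this tier is dominated.
EOQ at $115.60 = 453.7 (feasible in tier 2): TC = 29,000×$115.60 + (29,000/453.7)×119 + (453.7/2)×0.29×$115.60 = $3,367,611.27.
EOQ at $106.70 = 472.3 < 510, so use break Q=510: TC = 29,000×$106.70 + (29,000/510.0)×119 + (510.0/2)×0.29×$106.70 = $3,108,957.13.
EOQ at $101.70 = 483.8 < 540, so use break Q=540: TC = 29,000×$101.70 + (29,000/540.0)×119 + (540.0/2)×0.29×$101.70 = $2,963,653.85.
Lowest total cost among the candidates is at Q = 540.0.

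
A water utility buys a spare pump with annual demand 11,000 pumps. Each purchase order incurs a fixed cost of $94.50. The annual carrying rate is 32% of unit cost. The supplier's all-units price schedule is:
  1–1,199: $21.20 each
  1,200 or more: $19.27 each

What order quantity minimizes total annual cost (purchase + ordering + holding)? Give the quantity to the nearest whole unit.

Holding cost per unit per year at price C is H = 0.32·C.
Evaluate total cost at each tier's feasible EOQ or, if the EOQ is below the tier, at the tier's minimum quantity.
EOQ at $21.20 = 553.6 (feasible in tier 1): TC = 11,000×$21.20 + (11,000/553.6)×94.5 + (553.6/2)×0.32×$21.20 = $236,955.52.
EOQ at $19.27 = 580.6 < 1200, so use break Q=1200: TC = 11,000×$19.27 + (11,000/1200.0)×94.5 + (1200.0/2)×0.32×$19.27 = $216,536.09.
Lowest total cost is $216,536.09 at Q = 1200.0.

Q* ≈ 1,200 pumps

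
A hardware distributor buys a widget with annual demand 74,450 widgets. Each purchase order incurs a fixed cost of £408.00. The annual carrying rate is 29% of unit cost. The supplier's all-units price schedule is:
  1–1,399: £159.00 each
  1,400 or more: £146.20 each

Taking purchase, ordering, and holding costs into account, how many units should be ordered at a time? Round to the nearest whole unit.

Holding cost per unit per year at price C is H = 0.29·C.
Candidates are each tier's EOQ (if it falls in that tier) and each price-break quantity.
EOQ at £159.00 = 1147.8 (feasible in tier 1): TC = 74,450×£159.00 + (74,450/1147.8)×408 + (1147.8/2)×0.29×£159.00 = £11,890,476.72.
EOQ at £146.20 = 1197.0 < 1400, so use break Q=1400: TC = 74,450×£146.20 + (74,450/1400.0)×408 + (1400.0/2)×0.29×£146.20 = £10,935,965.46.
Lowest total cost is £10,935,965.46 at Q = 1400.0.

Q* ≈ 1,400 widgets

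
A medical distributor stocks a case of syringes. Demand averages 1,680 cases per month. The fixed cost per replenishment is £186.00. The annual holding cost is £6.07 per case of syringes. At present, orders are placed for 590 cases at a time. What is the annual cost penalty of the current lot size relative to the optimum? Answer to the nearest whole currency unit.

Extra cost ≈ £1,399 per year

Annual demand D = 1,680 × 12 = 20,160.
EOQ = √(2DS/H) = √(2 × 20,160 × 186 / 6.07) ≈ 1111.53.
Cost at Q* = (D/Q*)S + (Q*/2)H = √(2DSH) ≈ £6,747.01.
Cost at Q = 590: (20,160/590)×186 + (590/2)×6.07 = £6,355.53 + £1,790.65 = £8,146.18.
Excess = £8,146.18 − £6,747.01 = £1,399.17.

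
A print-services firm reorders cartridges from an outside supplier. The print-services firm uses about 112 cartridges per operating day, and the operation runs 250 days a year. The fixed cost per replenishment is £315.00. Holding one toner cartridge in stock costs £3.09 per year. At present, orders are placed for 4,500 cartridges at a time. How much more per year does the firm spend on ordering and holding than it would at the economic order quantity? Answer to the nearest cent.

Annual demand D = 112 × 250 = 28,000.
EOQ = √(2DS/H) = √(2 × 28,000 × 315 / 3.09) ≈ 2389.30.
Cost at Q* = (D/Q*)S + (Q*/2)H = √(2DSH) ≈ £7,382.93.
Cost at Q = 4,500: (28,000/4,500)×315 + (4,500/2)×3.09 = £1,960.00 + £6,952.50 = £8,912.50.
Excess = £8,912.50 − £7,382.93 = £1,529.57.

Extra cost ≈ £1,529.57 per year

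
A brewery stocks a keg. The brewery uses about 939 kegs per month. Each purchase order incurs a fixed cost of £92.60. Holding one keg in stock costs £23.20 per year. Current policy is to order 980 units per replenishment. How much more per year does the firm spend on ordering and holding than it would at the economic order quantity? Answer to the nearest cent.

Annual demand D = 939 × 12 = 11,268.
EOQ = √(2DS/H) = √(2 × 11,268 × 92.6 / 23.2) ≈ 299.92.
Cost at Q* = (D/Q*)S + (Q*/2)H = √(2DSH) ≈ £6,958.06.
Cost at Q = 980: (11,268/980)×92.6 + (980/2)×23.2 = £1,064.71 + £11,368.00 = £12,432.71.
Excess = £12,432.71 − £6,958.06 = £5,474.66.

Extra cost ≈ £5,474.66 per year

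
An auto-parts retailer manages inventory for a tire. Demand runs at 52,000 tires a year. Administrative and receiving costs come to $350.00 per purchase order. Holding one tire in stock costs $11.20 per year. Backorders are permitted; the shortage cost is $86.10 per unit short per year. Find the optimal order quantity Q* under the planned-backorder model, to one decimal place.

With planned backorders, Q* = √(2DS/H) · √((H+B)/B).
√(2DS/H) = √(2 × 52,000 × 350 / 11.2) = 1802.776.
√((H+B)/B) = √((11.2+86.1)/86.1) = 1.0631.
Q* ≈ 1916.446.

Q* ≈ 1,916.4 tires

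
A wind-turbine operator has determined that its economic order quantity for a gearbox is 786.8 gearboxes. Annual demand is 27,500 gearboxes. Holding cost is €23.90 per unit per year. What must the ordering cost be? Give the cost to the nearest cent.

The basic EOQ model gives Q* = √(2DS/H); rearrange for the unknown.
From Q* = √(2DS/H): S = Q*²H / (2D) = 786.8² × 23.9 / (2 × 27,500) = 269.0072.

S ≈ €269.01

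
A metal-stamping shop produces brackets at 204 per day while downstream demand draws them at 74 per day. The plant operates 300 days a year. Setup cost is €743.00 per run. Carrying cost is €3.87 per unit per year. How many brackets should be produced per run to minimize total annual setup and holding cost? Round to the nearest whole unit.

Annual demand D = 74 × 300 = 22,200.
Production build-up factor (1 − d/p) = 1 − 74/204 = 0.6373.
Q* = √(2DS / (H(1 − d/p))) = √(2 × 22,200 × 743 / (3.87 × 0.6373)).
= √(32,989,200 / 2.4662) ≈ 3657.411.

Q* ≈ 3,657 brackets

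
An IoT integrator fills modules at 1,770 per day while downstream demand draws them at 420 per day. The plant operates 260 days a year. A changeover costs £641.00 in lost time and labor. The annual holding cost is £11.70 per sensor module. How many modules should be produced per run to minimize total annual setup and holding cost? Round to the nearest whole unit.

Annual demand D = 420 × 260 = 109,200.
Production build-up factor (1 − d/p) = 1 − 420/1,770 = 0.7627.
Q* = √(2DS / (H(1 − d/p))) = √(2 × 109,200 × 641 / (11.7 × 0.7627)).
= √(139,994,400 / 8.9237) ≈ 3960.793.

Q* ≈ 3,961 modules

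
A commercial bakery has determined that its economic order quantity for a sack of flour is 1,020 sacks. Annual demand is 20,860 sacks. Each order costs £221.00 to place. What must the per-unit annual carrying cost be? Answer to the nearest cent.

H ≈ £8.86

Squaring Q* = √(2DS/H) gives Q*² = 2DS/H.
From Q* = √(2DS/H): H = 2DS / Q*² = 2 × 20,860 × 221 / 1,020² = 8.8621.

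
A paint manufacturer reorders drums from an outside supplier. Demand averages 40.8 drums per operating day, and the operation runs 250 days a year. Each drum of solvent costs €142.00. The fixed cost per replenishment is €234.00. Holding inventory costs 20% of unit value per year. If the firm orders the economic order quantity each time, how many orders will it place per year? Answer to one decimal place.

Annual demand D = 40.8 × 250 = 10,200.
Holding cost H = 0.20 × €142.00 = €28.4000 per unit per year.
Q* = √(2DS/H) = √(2 × 10,200 × 234 / 28.4) ≈ 409.98.
Orders per year = D / Q* = 10,200 / 409.98 ≈ 24.879.

N ≈ 24.9 orders per year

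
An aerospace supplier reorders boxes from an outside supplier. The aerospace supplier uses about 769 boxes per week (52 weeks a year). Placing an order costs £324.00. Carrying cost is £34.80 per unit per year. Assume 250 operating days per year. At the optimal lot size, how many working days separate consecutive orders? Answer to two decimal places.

T ≈ 5.39 days

Annual demand D = 769 × 52 = 39,988.
The optimal lot size = √(2DS/H) = √(2 × 39,988 × 324 / 34.8) ≈ 862.90.
Cycle time = Q*/D × 250 = 862.90 / 39,988 × 250 ≈ 5.395 days.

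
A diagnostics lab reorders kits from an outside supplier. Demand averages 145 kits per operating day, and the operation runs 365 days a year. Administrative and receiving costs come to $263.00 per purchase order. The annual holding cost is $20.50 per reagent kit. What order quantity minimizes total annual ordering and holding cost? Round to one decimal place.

Annual demand D = 145 × 365 = 52,925.
EOQ = √(2DS / H) = √(2 × 52,925 × 263 / 20.5).
= √(27,838,550 / 20.5) = √1,357,978.0488 ≈ 1165.323.

Q* ≈ 1,165.3 kits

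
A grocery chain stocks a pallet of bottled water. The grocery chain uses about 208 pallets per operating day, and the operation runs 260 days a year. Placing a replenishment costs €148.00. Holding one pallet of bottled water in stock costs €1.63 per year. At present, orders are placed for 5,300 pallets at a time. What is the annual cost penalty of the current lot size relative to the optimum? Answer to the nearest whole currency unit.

Annual demand D = 208 × 260 = 54,080.
EOQ = √(2DS/H) = √(2 × 54,080 × 148 / 1.63) ≈ 3133.79.
Cost at Q* = (D/Q*)S + (Q*/2)H = √(2DSH) ≈ €5,108.08.
Cost at Q = 5,300: (54,080/5,300)×148 + (5,300/2)×1.63 = €1,510.16 + €4,319.50 = €5,829.66.
Excess = €5,829.66 − €5,108.08 = €721.57.

Extra cost ≈ €722 per year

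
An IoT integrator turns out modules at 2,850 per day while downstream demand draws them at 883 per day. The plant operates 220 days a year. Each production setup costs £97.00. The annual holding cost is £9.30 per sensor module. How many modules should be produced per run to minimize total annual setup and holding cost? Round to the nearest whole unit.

Annual demand D = 883 × 220 = 194,260.
Production build-up factor (1 − d/p) = 1 − 883/2,850 = 0.6902.
Q* = √(2DS / (H(1 − d/p))) = √(2 × 194,260 × 97 / (9.3 × 0.6902)).
= √(37,686,440 / 6.4186) ≈ 2423.100.

Q* ≈ 2,423 modules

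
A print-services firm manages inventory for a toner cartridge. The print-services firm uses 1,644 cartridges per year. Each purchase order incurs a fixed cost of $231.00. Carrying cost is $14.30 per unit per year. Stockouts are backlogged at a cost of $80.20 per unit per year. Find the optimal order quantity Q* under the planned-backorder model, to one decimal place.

Q* ≈ 250.2 cartridges

With planned backorders, Q* = √(2DS/H) · √((H+B)/B).
√(2DS/H) = √(2 × 1,644 × 231 / 14.3) = 230.464.
√((H+B)/B) = √((14.3+80.2)/80.2) = 1.0855.
Q* ≈ 250.168.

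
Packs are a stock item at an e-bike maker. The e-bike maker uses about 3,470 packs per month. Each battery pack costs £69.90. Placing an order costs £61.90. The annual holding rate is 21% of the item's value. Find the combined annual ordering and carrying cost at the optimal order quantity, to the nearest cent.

TC* ≈ £8,698.89

Annual demand D = 3,470 × 12 = 41,640.
Holding cost H = 0.21 × £69.90 = £14.6790 per unit per year.
Q* = √(2DS/H) = √(2 × 41,640 × 61.9 / 14.679) ≈ 592.61.
At the optimum the two cost components are equal, so total cost = 2·(Q*/2)H = Q*·H.
Minimum total = √(2DSH) = √(2 × 41,640 × 61.9 × 14.679) ≈ 8698.892.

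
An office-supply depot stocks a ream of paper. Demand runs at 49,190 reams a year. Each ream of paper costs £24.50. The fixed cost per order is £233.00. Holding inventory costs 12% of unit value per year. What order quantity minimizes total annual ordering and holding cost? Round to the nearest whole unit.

Q* ≈ 2,792 reams

Holding cost H = 0.12 × £24.50 = £2.9400 per unit per year.
EOQ = √(2DS / H) = √(2 × 49,190 × 233 / 2.94).
= √(22,922,540 / 2.94) = √7,796,782.3129 ≈ 2792.272.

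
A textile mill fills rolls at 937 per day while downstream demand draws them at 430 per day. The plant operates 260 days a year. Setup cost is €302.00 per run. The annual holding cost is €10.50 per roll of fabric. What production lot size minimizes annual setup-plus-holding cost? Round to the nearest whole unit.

Q* ≈ 3,448 rolls

Annual demand D = 430 × 260 = 111,800.
Production build-up factor (1 − d/p) = 1 − 430/937 = 0.5411.
Q* = √(2DS / (H(1 − d/p))) = √(2 × 111,800 × 302 / (10.5 × 0.5411)).
= √(67,527,200 / 5.6814) ≈ 3447.550.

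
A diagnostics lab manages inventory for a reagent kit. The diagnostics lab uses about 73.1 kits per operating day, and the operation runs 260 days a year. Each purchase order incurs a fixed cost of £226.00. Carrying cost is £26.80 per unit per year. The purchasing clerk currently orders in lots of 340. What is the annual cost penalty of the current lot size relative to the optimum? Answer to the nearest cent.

Annual demand D = 73.1 × 260 = 19,006.
EOQ = √(2DS/H) = √(2 × 19,006 × 226 / 26.8) ≈ 566.17.
Cost at Q* = (D/Q*)S + (Q*/2)H = √(2DSH) ≈ £15,173.37.
Cost at Q = 340: (19,006/340)×226 + (340/2)×26.8 = £12,633.40 + £4,556.00 = £17,189.40.
Excess = £17,189.40 − £15,173.37 = £2,016.03.

Extra cost ≈ £2,016.03 per year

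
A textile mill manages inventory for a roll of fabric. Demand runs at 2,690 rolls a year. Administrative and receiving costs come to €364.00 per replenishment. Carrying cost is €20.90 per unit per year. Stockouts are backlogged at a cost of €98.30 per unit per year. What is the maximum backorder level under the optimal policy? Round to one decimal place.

With planned backorders, Q* = √(2DS/H) · √((H+B)/B).
√(2DS/H) = √(2 × 2,690 × 364 / 20.9) = 306.104.
√((H+B)/B) = √((20.9+98.3)/98.3) = 1.1012.
Q* ≈ 337.078.
S* = Q* · H/(H+B) = 337.078 × 20.9/119.2 ≈ 59.102.

S* ≈ 59.1 rolls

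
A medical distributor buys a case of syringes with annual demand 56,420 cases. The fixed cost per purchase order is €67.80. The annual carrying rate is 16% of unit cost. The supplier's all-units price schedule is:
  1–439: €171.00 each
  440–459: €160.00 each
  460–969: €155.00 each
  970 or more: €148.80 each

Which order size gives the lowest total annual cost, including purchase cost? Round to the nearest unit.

Q* ≈ 970 cases

Holding cost per unit per year at price C is H = 0.16·C.
For each price level, check whether its EOQ is feasible; otherwise the best quantity at that price is the breakpoint.
Tier 1 (€171.00): EOQ = 528.8 exceeds tier's upper bound 439, so this tier is dominated.
Tier 2 (€160.00): EOQ = 546.7 exceeds tier's upper bound 459, so this tier is dominated.
EOQ at €155.00 = 555.4 (feasible in tier 3): TC = 56,420×€155.00 + (56,420/555.4)×67.8 + (555.4/2)×0.16×€155.00 = €8,758,874.39.
EOQ at €148.80 = 566.9 < 970, so use break Q=970: TC = 56,420×€148.80 + (56,420/970.0)×67.8 + (970.0/2)×0.16×€148.80 = €8,410,786.46.
Lowest total cost is €8,410,786.46 at Q = 970.0.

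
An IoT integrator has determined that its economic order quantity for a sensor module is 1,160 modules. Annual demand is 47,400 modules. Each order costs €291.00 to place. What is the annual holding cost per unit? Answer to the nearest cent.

Squaring Q* = √(2DS/H) gives Q*² = 2DS/H.
From Q* = √(2DS/H): H = 2DS / Q*² = 2 × 47,400 × 291 / 1,160² = 20.5015.

H ≈ €20.50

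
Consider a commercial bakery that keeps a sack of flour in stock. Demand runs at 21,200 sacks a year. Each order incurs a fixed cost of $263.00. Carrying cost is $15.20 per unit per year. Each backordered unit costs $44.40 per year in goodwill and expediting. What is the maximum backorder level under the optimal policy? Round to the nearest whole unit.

With planned backorders, Q* = √(2DS/H) · √((H+B)/B).
√(2DS/H) = √(2 × 21,200 × 263 / 15.2) = 856.523.
√((H+B)/B) = √((15.2+44.4)/44.4) = 1.1586.
Q* ≈ 992.363.
S* = Q* · H/(H+B) = 992.363 × 15.2/59.6 ≈ 253.086.

S* ≈ 253 sacks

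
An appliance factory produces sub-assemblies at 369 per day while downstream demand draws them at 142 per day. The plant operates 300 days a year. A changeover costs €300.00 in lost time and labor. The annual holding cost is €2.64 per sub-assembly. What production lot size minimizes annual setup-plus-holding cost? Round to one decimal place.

Q* ≈ 3,967.2 sub-assemblies

Annual demand D = 142 × 300 = 42,600.
Production build-up factor (1 − d/p) = 1 − 142/369 = 0.6152.
Q* = √(2DS / (H(1 − d/p))) = √(2 × 42,600 × 300 / (2.64 × 0.6152)).
= √(25,560,000 / 1.6241) ≈ 3967.151.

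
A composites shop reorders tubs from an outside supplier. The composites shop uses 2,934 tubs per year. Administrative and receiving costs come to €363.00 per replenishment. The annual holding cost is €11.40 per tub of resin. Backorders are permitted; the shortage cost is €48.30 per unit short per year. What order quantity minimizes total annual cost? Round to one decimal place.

With planned backorders, Q* = √(2DS/H) · √((H+B)/B).
√(2DS/H) = √(2 × 2,934 × 363 / 11.4) = 432.261.
√((H+B)/B) = √((11.4+48.3)/48.3) = 1.1118.
Q* ≈ 480.573.

Q* ≈ 480.6 tubs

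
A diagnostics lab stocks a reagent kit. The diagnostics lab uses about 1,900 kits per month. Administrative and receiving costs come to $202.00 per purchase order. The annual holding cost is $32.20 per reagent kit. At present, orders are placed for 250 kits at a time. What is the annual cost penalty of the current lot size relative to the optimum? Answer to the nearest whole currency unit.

Annual demand D = 1,900 × 12 = 22,800.
EOQ = √(2DS/H) = √(2 × 22,800 × 202 / 32.2) ≈ 534.85.
Cost at Q* = (D/Q*)S + (Q*/2)H = √(2DSH) ≈ $17,222.10.
Cost at Q = 250: (22,800/250)×202 + (250/2)×32.2 = $18,422.40 + $4,025.00 = $22,447.40.
Excess = $22,447.40 − $17,222.10 = $5,225.30.

Extra cost ≈ $5,225 per year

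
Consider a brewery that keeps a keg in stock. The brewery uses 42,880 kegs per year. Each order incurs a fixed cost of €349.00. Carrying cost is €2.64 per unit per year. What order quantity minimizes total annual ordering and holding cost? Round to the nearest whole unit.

Q* ≈ 3,367 kegs

EOQ = √(2DS / H) = √(2 × 42,880 × 349 / 2.64).
= √(29,930,240 / 2.64) = √11,337,212.1212 ≈ 3367.078.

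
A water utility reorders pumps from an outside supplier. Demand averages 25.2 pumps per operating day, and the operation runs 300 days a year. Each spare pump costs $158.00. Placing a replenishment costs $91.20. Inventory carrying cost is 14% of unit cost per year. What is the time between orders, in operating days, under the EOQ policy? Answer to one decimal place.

T ≈ 9.9 days

Annual demand D = 25.2 × 300 = 7,560.
Holding cost H = 0.14 × $158.00 = $22.1200 per unit per year.
EOQ = √(2DS/H) = √(2 × 7,560 × 91.2 / 22.12) ≈ 249.68.
Cycle time = Q*/D × 300 = 249.68 / 7,560 × 300 ≈ 9.908 days.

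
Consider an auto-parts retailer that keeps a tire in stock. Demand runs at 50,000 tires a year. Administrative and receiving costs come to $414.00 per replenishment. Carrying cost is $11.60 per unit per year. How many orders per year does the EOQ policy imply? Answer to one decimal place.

N ≈ 26.5 orders per year

Q* = √(2DS/H) = √(2 × 50,000 × 414 / 11.6) ≈ 1889.17.
Orders per year = D / Q* = 50,000 / 1889.17 ≈ 26.467.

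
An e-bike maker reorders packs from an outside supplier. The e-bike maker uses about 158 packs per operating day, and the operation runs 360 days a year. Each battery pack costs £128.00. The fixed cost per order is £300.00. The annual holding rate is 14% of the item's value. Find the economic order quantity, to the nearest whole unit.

Q* ≈ 1,380 packs

Annual demand D = 158 × 360 = 56,880.
Holding cost H = 0.14 × £128.00 = £17.9200 per unit per year.
EOQ = √(2DS / H) = √(2 × 56,880 × 300 / 17.92).
= √(34,128,000 / 17.92) = √1,904,464.2857 ≈ 1380.023.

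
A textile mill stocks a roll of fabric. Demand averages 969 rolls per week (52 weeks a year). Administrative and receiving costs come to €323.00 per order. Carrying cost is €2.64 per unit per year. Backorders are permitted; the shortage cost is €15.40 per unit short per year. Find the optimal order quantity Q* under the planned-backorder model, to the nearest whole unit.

Annual demand D = 969 × 52 = 50,388.
With planned backorders, Q* = √(2DS/H) · √((H+B)/B).
√(2DS/H) = √(2 × 50,388 × 323 / 2.64) = 3511.380.
√((H+B)/B) = √((2.64+15.4)/15.4) = 1.0823.
Q* ≈ 3800.456.

Q* ≈ 3,800 rolls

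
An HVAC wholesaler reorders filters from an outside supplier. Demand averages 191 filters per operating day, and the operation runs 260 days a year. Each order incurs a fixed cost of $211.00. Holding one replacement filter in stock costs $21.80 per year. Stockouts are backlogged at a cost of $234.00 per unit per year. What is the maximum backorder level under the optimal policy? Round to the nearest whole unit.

Annual demand D = 191 × 260 = 49,660.
With planned backorders, Q* = √(2DS/H) · √((H+B)/B).
√(2DS/H) = √(2 × 49,660 × 211 / 21.8) = 980.463.
√((H+B)/B) = √((21.8+234)/234) = 1.0455.
Q* ≈ 1025.118.
S* = Q* · H/(H+B) = 1025.118 × 21.8/255.8 ≈ 87.363.

S* ≈ 87 filters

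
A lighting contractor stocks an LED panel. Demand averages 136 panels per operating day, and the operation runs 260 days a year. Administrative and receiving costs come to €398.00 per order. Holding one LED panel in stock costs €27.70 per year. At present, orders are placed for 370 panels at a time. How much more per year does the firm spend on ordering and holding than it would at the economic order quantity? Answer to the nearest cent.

Extra cost ≈ €15,238.00 per year

Annual demand D = 136 × 260 = 35,360.
EOQ = √(2DS/H) = √(2 × 35,360 × 398 / 27.7) ≈ 1008.03.
Cost at Q* = (D/Q*)S + (Q*/2)H = √(2DSH) ≈ €27,922.39.
Cost at Q = 370: (35,360/370)×398 + (370/2)×27.7 = €38,035.89 + €5,124.50 = €43,160.39.
Excess = €43,160.39 − €27,922.39 = €15,238.00.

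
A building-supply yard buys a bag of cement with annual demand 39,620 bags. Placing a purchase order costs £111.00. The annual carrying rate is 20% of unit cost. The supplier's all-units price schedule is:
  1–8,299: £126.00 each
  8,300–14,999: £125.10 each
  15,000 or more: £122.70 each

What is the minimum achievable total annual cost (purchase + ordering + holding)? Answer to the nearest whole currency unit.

Holding cost per unit per year at price C is H = 0.20·C.
For each price level, check whether its EOQ is feasible; otherwise the best quantity at that price is the breakpoint.
EOQ at £126.00 = 590.8 (feasible in tier 1): TC = 39,620×£126.00 + (39,620/590.8)×111 + (590.8/2)×0.20×£126.00 = £5,007,007.92.
EOQ at £125.10 = 592.9 < 8300, so use break Q=8300: TC = 39,620×£125.10 + (39,620/8300.0)×111 + (8300.0/2)×0.20×£125.10 = £5,060,824.86.
EOQ at £122.70 = 598.7 < 15000, so use break Q=15000: TC = 39,620×£122.70 + (39,620/15000.0)×111 + (15000.0/2)×0.20×£122.70 = £5,045,717.19.
Lowest total cost among the candidates is at Q = 590.8.

TC* ≈ £5,007,008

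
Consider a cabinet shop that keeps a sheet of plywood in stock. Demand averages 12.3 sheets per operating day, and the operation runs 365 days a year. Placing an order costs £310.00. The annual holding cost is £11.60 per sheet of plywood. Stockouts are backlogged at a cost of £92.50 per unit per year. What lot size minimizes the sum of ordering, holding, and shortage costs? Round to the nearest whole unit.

Annual demand D = 12.3 × 365 = 4,489.5.
With planned backorders, Q* = √(2DS/H) · √((H+B)/B).
√(2DS/H) = √(2 × 4,489.5 × 310 / 11.6) = 489.853.
√((H+B)/B) = √((11.6+92.5)/92.5) = 1.0609.
Q* ≈ 519.661.

Q* ≈ 520 sheets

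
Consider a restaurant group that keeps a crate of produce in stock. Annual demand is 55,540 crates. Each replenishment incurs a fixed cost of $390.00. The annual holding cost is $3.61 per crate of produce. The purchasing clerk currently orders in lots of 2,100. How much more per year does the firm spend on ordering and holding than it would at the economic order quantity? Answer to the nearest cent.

Extra cost ≈ $1,599.49 per year

EOQ = √(2DS/H) = √(2 × 55,540 × 390 / 3.61) ≈ 3464.15.
Cost at Q* = (D/Q*)S + (Q*/2)H = √(2DSH) ≈ $12,505.58.
Cost at Q = 2,100: (55,540/2,100)×390 + (2,100/2)×3.61 = $10,314.57 + $3,790.50 = $14,105.07.
Excess = $14,105.07 − $12,505.58 = $1,599.49.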